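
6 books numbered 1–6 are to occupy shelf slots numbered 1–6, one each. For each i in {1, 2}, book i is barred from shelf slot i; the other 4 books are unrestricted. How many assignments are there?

504

Let Aᵢ (for i ∈ {1, 2}) be the placements that put book i in its forbidden shelf slot. Any j of these fix j positions, leaving (6−j)! ways to fill the rest, and there are C(2,j) ways to pick which j.
By inclusion–exclusion, the number of valid placements is Σ_{j=0}^{2} (−1)^j C(2,j)·(6−j)!.
Computing: 720 − 240 + 24 = 504.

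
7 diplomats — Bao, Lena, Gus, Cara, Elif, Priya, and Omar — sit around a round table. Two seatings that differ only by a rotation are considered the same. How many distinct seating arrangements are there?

720

Around a circle, 7 distinct people have 7!/7 = (6)! = 720 rotationally distinct seatings.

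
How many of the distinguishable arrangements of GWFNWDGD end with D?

1260

Fix D in the last position and arrange the remaining 7 letters.
Those 7 letters have G appearing twice and W appearing twice, giving (7)!/(2!·2!) = 1260.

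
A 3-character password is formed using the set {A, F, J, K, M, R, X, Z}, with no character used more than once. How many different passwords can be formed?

336

With no repetition, fill the 3 characters in order: 8 choices, then 7, down to 6.
8 × 7 × 6 = 336.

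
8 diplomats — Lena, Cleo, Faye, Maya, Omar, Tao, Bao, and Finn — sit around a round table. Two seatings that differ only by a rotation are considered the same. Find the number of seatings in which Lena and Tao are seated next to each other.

Treat {Lena, Tao} as one unit (2 internal orders) and seat the resulting 7 units around the table: (6)! circular arrangements.
So 2 × (6)! = 2 × 720 = 1440.

1440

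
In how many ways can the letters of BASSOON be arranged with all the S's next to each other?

360

Treat the 2 copies of S as a single block. The multiset to arrange is then {SS, A, B, N, O, O}, 6 items in all.
That gives (6)!/(2!) = 360 arrangements.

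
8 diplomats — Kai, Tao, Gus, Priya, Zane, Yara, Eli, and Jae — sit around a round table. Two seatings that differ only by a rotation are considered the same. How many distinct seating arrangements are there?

Around a circle, 8 distinct people have 8!/8 = (7)! = 5040 rotationally distinct seatings.

5040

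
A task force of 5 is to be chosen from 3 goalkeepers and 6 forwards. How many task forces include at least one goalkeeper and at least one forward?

120

Total 5-person selections from all 9: C(9,5) = 126.
Selections missing a whole group: no goalkeepers → C(6,5) = 6; no forwards → C(3,5) = 0.
Both groups omitted at once is impossible, so 126 − 6 = 120.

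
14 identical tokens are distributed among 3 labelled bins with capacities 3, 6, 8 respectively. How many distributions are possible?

Ignoring the caps, the number of non-negative solutions to x_1+…+x_3 = 14 is C(16,2) = 120.
Subtract solutions that violate a single cap (substitute x_i' = x_i − (cap_i+1)): x_1 ≥ 4 gives C(12,2) = 66; x_2 ≥ 7 gives C(9,2) = 36; x_3 ≥ 9 gives C(7,2) = 21. Together 123.
Add back pairs where two caps are both exceeded: 10 + 3 + 0 = 13.
By inclusion–exclusion the count is 120 − 123 + 13 = 10.

10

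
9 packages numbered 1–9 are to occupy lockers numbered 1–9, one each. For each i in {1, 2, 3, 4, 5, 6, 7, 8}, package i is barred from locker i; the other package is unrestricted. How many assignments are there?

Let Aᵢ (for 1 ≤ i ≤ 8) be the placements that put package i in its forbidden locker. Any j of these fix j positions, leaving (9−j)! ways to fill the rest, and there are C(8,j) ways to pick which j.
By inclusion–exclusion, the number of valid placements is Σ_{j=0}^{8} (−1)^j C(8,j)·(9−j)!.
Computing: 362880 − 322560 + 141120 − 40320 + 8400 − 1344 + 168 − 16 + 1 = 148329.

148329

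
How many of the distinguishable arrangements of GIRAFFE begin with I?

360

With the first slot taken by I, it remains to arrange the other 6 letters (GRAFFE).
Those 6 letters have F appearing twice, giving (6)!/(2!) = 360.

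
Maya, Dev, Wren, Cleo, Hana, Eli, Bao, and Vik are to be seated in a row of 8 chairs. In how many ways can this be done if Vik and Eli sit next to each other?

10080

Glue Vik and Eli into one block (2 internal orders), leaving 7 units to arrange in a row.
So the count is 2·(7)! = 10080.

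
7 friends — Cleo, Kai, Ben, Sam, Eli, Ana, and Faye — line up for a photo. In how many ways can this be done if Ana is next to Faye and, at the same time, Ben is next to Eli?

Treat {Ana,Faye} as one block (2 orders) and {Ben,Eli} as another (2 orders).
That leaves 5 units to arrange: 2 × 2 × 5! = 4 × 120 = 480.

480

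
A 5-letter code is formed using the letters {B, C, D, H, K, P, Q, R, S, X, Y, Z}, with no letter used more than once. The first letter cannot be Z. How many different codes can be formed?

87120

The first letter has 12−1 = 11 choices (anything except Z).
The remaining 4 letters are filled from the other 11 symbols without repetition: 11 × 10 × 9 × 8 = 7920.
Total: 11 × 7920 = 87120.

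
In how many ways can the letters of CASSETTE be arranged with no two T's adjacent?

There are 8!/(2!·2!·2!) = 5040 arrangements of CASSETTE in total.
Arrangements with the T's together: treat TT as one letter, giving (7)!/(2!·2!) = 1260.
Hence 5040 − 1260 = 3780.

3780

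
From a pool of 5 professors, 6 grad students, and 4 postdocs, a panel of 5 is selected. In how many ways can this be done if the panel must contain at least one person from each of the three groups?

With no constraint there are C(15,5) = 3003 possible selections.
Subtract selections that omit an entire group: no professors → C(10,5) = 252; no grad students → C(9,5) = 126; no postdocs → C(11,5) = 462.
Add back selections omitting two groups (i.e. drawn from a single group): C(5,5) + C(6,5) + C(4,5) = 7.
By inclusion–exclusion: 3003 − 840 + 7 = 2170.

2170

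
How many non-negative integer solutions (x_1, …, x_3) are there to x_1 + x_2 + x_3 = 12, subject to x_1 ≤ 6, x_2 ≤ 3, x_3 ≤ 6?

By stars and bars, unrestricted non-negative solutions to x_1+…+x_3 = 12 number C(12+2,2) = 91.
Subtract solutions that violate a single cap (substitute x_i' = x_i − (cap_i+1)): x_1 ≥ 7 gives C(7,2) = 21; x_2 ≥ 4 gives C(10,2) = 45; x_3 ≥ 7 gives C(7,2) = 21. Together 87.
Add back pairs where two caps are both exceeded: 3 + 0 + 3 = 6.
By inclusion–exclusion the count is 91 − 87 + 6 = 10.

10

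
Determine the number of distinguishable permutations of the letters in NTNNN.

5

The 5 letters of NTNNN have repeats: N appearing 4 times.
So there are 5! / (4!) = 5 distinguishable arrangements.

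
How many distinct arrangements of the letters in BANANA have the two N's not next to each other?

40

There are 6!/(3!·2!) = 60 arrangements of BANANA in total.
If the two N's are adjacent, glue them into one block, leaving 5 items to arrange: (5)!/(3!) = 20 ways.
Hence 60 − 20 = 40.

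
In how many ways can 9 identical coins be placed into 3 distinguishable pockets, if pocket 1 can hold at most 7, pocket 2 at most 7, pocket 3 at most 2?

21

Without the upper bounds there are C(11,2) = 55 ways to split 9 among 3 pockets.
Subtract solutions that violate a single cap (substitute x_i' = x_i − (cap_i+1)): x_1 ≥ 8 gives C(3,2) = 3; x_2 ≥ 8 gives C(3,2) = 3; x_3 ≥ 3 gives C(8,2) = 28. Together 34.
No two caps can be exceeded simultaneously, so the pair terms are all 0.
By inclusion–exclusion the count is 55 − 34 + 0 = 21.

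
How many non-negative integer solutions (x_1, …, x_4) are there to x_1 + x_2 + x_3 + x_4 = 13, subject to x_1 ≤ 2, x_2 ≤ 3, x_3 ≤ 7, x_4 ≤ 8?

66

Without the upper bounds there are C(16,3) = 560 ways to split 13 among 4 variables.
Subtract solutions that violate a single cap (substitute x_i' = x_i − (cap_i+1)): x_1 ≥ 3 gives C(13,3) = 286; x_2 ≥ 4 gives C(12,3) = 220; x_3 ≥ 8 gives C(8,3) = 56; x_4 ≥ 9 gives C(7,3) = 35. Together 597.
Add back pairs where two caps are both exceeded: 84 + 10 + 4 + 4 + 1 + 0 = 103.
By inclusion–exclusion the count is 560 − 597 + 103 = 66.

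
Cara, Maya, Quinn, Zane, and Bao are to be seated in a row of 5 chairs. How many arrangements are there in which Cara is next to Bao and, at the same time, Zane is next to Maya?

24

Treat {Cara,Bao} as one block (2 orders) and {Zane,Maya} as another (2 orders).
That leaves 3 units to arrange: 2 × 2 × 3! = 4 × 6 = 24.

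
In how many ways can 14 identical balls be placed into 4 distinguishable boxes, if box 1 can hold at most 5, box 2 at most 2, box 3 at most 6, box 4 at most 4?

By stars and bars, unrestricted non-negative solutions to x_1+…+x_4 = 14 number C(14+3,3) = 680.
Subtract solutions that violate a single cap (substitute x_i' = x_i − (cap_i+1)): x_1 ≥ 6 gives C(11,3) = 165; x_2 ≥ 3 gives C(14,3) = 364; x_3 ≥ 7 gives C(10,3) = 120; x_4 ≥ 5 gives C(12,3) = 220. Together 869.
Add back pairs where two caps are both exceeded: 56 + 4 + 20 + 35 + 84 + 10 = 209.
Subtract triples: 0 + 1 + 0 + 0 = 1.
By inclusion–exclusion the count is 680 − 869 + 209 − 1 = 19.

19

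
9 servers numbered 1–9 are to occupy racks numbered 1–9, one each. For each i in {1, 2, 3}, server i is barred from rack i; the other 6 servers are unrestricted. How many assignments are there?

Let Aᵢ (for i ∈ {1, 2, 3}) be the placements that put server i in its forbidden rack. Any j of these fix j positions, leaving (9−j)! ways to fill the rest, and there are C(3,j) ways to pick which j.
By inclusion–exclusion, the number of valid placements is Σ_{j=0}^{3} (−1)^j C(3,j)·(9−j)!.
Computing: 362880 − 120960 + 15120 − 720 = 256320.

256320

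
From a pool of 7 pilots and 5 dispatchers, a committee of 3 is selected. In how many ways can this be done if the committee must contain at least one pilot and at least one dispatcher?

With no constraint there are C(12,3) = 220 possible selections.
Selections missing a whole group: no pilots → C(5,3) = 10; no dispatchers → C(7,3) = 35.
Both groups omitted at once is impossible, so 220 − 45 = 175.

175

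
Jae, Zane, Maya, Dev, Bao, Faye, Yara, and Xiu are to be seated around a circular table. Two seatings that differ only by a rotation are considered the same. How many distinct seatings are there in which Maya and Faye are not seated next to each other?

Without the restriction there are (7)! = 5040 seatings.
Those with Maya next to Faye: fuse the pair into one unit and seat 7 units around a circle — 2·(6)! = 1440.
Subtracting, 5040 − 1440 = 3600.

3600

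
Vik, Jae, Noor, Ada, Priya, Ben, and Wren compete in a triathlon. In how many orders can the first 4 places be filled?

There are 7 choices for 1st place, 6 for 2nd, and so on down to 4 for position 4.
That gives 7 × 6 × 5 × 4 = 840.

840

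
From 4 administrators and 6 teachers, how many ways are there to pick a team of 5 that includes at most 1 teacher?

6

Split by how many teachers are chosen (0 through 1).
Sum: C(6,0)·C(4,5) + C(6,1)·C(4,4) = 0 + 6 = 6.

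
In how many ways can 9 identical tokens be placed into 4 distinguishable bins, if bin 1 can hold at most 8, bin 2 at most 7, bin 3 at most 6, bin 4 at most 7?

201

By stars and bars, unrestricted non-negative solutions to x_1+…+x_4 = 9 number C(9+3,3) = 220.
Subtract solutions that violate a single cap (substitute x_i' = x_i − (cap_i+1)): x_1 ≥ 9 gives C(3,3) = 1; x_2 ≥ 8 gives C(4,3) = 4; x_3 ≥ 7 gives C(5,3) = 10; x_4 ≥ 8 gives C(4,3) = 4. Together 19.
No two caps can be exceeded simultaneously, so the pair terms are all 0.
By inclusion–exclusion the count is 220 − 19 + 0 = 201.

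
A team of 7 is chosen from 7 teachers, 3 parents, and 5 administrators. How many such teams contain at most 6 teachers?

Split by how many teachers are chosen (0 through 6).
Sum: C(7,0)·C(8,7) + C(7,1)·C(8,6) + C(7,2)·C(8,5) + C(7,3)·C(8,4) + C(7,4)·C(8,3) + C(7,5)·C(8,2) + C(7,6)·C(8,1) = 8 + 196 + 1176 + 2450 + 1960 + 588 + 56 = 6434.

6434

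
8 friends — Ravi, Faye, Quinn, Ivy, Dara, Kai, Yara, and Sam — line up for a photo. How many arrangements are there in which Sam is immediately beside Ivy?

10080

Treat {Sam, Ivy} as a single unit. There are 7 units to order, and the pair itself can be ordered 2 ways.
So the count is 2·(7)! = 10080.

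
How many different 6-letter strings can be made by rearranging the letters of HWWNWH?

60

Letter multiplicities in HWWNWH: H×2, N×1, W×3.
Dividing 6! = 720 by 3!·2! = 12 for the repeated letters gives 60.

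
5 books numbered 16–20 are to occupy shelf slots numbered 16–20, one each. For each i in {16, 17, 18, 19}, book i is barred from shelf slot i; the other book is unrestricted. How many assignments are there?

53

Let Aᵢ (for 16 ≤ i ≤ 19) be the placements that put book i in its forbidden shelf slot. Any j of these fix j positions, leaving (5−j)! ways to fill the rest, and there are C(4,j) ways to pick which j.
By inclusion–exclusion, the number of valid placements is Σ_{j=0}^{4} (−1)^j C(4,j)·(5−j)!.
Computing: 120 − 96 + 36 − 8 + 1 = 53.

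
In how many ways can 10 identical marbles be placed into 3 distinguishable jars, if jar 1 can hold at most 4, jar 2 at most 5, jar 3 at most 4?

Without the upper bounds there are C(12,2) = 66 ways to split 10 among 3 jars.
Subtract solutions that violate a single cap (substitute x_i' = x_i − (cap_i+1)): x_1 ≥ 5 gives C(7,2) = 21; x_2 ≥ 6 gives C(6,2) = 15; x_3 ≥ 5 gives C(7,2) = 21. Together 57.
Add back pairs where two caps are both exceeded: 0 + 1 + 0 = 1.
By inclusion–exclusion the count is 66 − 57 + 1 = 10.

10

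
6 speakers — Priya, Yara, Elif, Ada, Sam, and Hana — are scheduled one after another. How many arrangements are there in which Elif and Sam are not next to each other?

480

Of the 6! = 720 arrangements, those with Elif and Sam adjacent number 2 × 5! = 240 (treat the pair as a block with 2 internal orders).
Complementary counting: 720 − 240 = 480.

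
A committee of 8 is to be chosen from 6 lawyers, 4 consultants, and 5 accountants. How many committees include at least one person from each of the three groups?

6216

With no constraint there are C(15,8) = 6435 possible selections.
Subtract selections that omit an entire group: no lawyers → C(9,8) = 9; no consultants → C(11,8) = 165; no accountants → C(10,8) = 45.
Add back selections omitting two groups (i.e. drawn from a single group): C(6,8) + C(4,8) + C(5,8) = 0.
By inclusion–exclusion: 6435 − 219 + 0 = 6216.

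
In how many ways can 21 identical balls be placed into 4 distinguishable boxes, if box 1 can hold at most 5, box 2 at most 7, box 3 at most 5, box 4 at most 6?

Ignoring the caps, the number of non-negative solutions to x_1+…+x_4 = 21 is C(24,3) = 2024.
Subtract solutions that violate a single cap (substitute x_i' = x_i − (cap_i+1)): x_1 ≥ 6 gives C(18,3) = 816; x_2 ≥ 8 gives C(16,3) = 560; x_3 ≥ 6 gives C(18,3) = 816; x_4 ≥ 7 gives C(17,3) = 680. Together 2872.
Add back pairs where two caps are both exceeded: 120 + 220 + 165 + 120 + 84 + 165 = 874.
Subtract triples: 4 + 1 + 10 + 1 = 16.
By inclusion–exclusion the count is 2024 − 2872 + 874 − 16 = 10.

10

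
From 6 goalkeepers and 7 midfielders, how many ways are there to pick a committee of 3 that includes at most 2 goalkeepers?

266

Split by how many goalkeepers are chosen (0 through 2).
Sum: C(6,0)·C(7,3) + C(6,1)·C(7,2) + C(6,2)·C(7,1) = 35 + 126 + 105 = 266.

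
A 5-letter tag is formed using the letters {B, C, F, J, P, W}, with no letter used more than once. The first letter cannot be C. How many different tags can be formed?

600

The first letter has 6−1 = 5 choices (anything except C).
The remaining 4 letters are filled from the other 5 symbols without repetition: 5 × 4 × 3 × 2 = 120.
Total: 5 × 120 = 600.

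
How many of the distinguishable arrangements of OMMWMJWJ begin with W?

420

Fix W in the first position and arrange the remaining 7 letters.
Those 7 letters have J appearing twice and M appearing 3 times, giving (7)!/(3!·2!) = 420.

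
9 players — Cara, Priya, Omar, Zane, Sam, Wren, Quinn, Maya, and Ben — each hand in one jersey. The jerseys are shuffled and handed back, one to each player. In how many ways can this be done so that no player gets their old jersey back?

Let Aᵢ be the assignments in which player i gets their old jersey. We want the size of the complement of A₁∪…∪A_9.
By inclusion–exclusion this is Σ_{j=0}^{9} (−1)^j C(9,j)·(9−j)!.
Computing: 362880 − 362880 + 181440 − 60480 + 15120 − 3024 + 504 − 72 + 9 − 1 = 133496.

133496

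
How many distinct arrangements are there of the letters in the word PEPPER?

60

Letter multiplicities in PEPPER: E×2, P×3, R×1.
So there are 6! / (3!·2!) = 60 distinguishable arrangements.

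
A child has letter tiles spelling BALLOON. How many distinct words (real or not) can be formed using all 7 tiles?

Letter multiplicities in BALLOON: A×1, B×1, L×2, N×1, O×2.
So there are 7! / (2!·2!) = 1260 distinguishable arrangements.

1260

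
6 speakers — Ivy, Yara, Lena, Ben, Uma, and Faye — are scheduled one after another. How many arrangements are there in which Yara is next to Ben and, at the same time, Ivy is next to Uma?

Treat {Yara,Ben} as one block (2 orders) and {Ivy,Uma} as another (2 orders).
That leaves 4 units to arrange: 2 × 2 × 4! = 4 × 24 = 96.

96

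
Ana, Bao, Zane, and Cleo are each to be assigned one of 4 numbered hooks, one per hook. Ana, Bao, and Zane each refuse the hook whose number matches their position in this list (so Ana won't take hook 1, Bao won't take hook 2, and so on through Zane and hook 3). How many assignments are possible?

11

Let Aᵢ (for i ∈ {1, 2, 3}) be the placements that put person i in their forbidden hook. Any j of these fix j positions, leaving (4−j)! ways to fill the rest, and there are C(3,j) ways to pick which j.
By inclusion–exclusion, the number of valid placements is Σ_{j=0}^{3} (−1)^j C(3,j)·(4−j)!.
Computing: 24 − 18 + 6 − 1 = 11.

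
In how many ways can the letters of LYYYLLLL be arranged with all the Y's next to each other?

6

Treat the 3 copies of Y as a single block. The multiset to arrange is then {YYY, L, L, L, L, L}, 6 items in all.
That gives (6)!/(5!) = 6 arrangements.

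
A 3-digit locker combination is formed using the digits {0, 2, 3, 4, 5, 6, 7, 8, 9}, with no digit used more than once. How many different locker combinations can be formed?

Choose and order 3 of the 9 symbols: the first digit has 9 options, the next 8, then 7.
That product is 9 × 8 × 7 = 504.

504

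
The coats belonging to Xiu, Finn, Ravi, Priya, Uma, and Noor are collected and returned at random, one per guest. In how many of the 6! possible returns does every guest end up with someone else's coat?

Count assignments avoiding every fixed point. For any j of the 6 guests fixed to their own coat, the other 6−j can be arranged in (6−j)! ways.
By inclusion–exclusion this is Σ_{j=0}^{6} (−1)^j C(6,j)·(6−j)!.
Computing: 720 − 720 + 360 − 120 + 30 − 6 + 1 = 265.

265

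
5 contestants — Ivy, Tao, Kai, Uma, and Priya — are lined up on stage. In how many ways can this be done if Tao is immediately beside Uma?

48

Place the 3 others and the Tao-Uma pair as 4 objects in a line; the pair has 2 internal arrangements.
So the count is 2·(4)! = 48.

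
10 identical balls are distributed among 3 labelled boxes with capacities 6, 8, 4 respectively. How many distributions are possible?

Ignoring the caps, the number of non-negative solutions to x_1+…+x_3 = 10 is C(12,2) = 66.
Subtract solutions that violate a single cap (substitute x_i' = x_i − (cap_i+1)): x_1 ≥ 7 gives C(5,2) = 10; x_2 ≥ 9 gives C(3,2) = 3; x_3 ≥ 5 gives C(7,2) = 21. Together 34.
No two caps can be exceeded simultaneously, so the pair terms are all 0.
By inclusion–exclusion the count is 66 − 34 + 0 = 32.

32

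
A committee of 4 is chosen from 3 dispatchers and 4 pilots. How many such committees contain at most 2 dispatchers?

Split by how many dispatchers are chosen (0 through 2).
Sum: C(3,0)·C(4,4) + C(3,1)·C(4,3) + C(3,2)·C(4,2) = 1 + 12 + 18 = 31.

31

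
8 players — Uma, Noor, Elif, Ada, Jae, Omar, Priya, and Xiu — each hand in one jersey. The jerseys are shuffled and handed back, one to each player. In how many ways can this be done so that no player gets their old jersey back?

This is the derangement count D_8: permutations of 8 items with no fixed point.
By inclusion–exclusion this is Σ_{j=0}^{8} (−1)^j C(8,j)·(8−j)!.
Computing: 40320 − 40320 + 20160 − 6720 + 1680 − 336 + 56 − 8 + 1 = 14833.

14833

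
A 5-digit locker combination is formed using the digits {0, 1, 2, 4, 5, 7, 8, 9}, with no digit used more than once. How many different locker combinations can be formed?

6720

With no repetition, fill the 5 digits in order: 8 choices, then 7, down to 4.
8 × 7 × 6 × 5 × 4 = 6720.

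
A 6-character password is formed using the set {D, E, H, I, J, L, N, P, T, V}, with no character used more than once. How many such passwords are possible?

With no repetition, fill the 6 characters in order: 10 choices, then 9, down to 5.
10 × 9 × 8 × 7 × 6 × 5 = 151200.

151200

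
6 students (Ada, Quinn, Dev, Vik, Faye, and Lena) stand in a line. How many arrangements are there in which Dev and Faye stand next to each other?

240

Place the 4 others and the Dev-Faye pair as 5 objects in a line; the pair has 2 internal arrangements.
That gives 2 × 5! = 2 × 120 = 240.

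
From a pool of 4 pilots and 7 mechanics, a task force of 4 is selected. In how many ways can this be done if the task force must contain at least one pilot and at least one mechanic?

Total 4-person selections from all 11: C(11,4) = 330.
Subtract selections that omit an entire group: no pilots → C(7,4) = 35; no mechanics → C(4,4) = 1.
Both groups omitted at once is impossible, so 330 − 36 = 294.

294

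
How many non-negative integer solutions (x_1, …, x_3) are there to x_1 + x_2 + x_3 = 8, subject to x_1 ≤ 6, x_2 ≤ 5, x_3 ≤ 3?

Without the upper bounds there are C(10,2) = 45 ways to split 8 among 3 variables.
Subtract solutions that violate a single cap (substitute x_i' = x_i − (cap_i+1)): x_1 ≥ 7 gives C(3,2) = 3; x_2 ≥ 6 gives C(4,2) = 6; x_3 ≥ 4 gives C(6,2) = 15. Together 24.
No two caps can be exceeded simultaneously, so the pair terms are all 0.
By inclusion–exclusion the count is 45 − 24 + 0 = 21.

21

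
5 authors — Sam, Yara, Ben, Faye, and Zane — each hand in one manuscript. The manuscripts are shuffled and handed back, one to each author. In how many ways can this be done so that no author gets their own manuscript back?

Count assignments avoiding every fixed point. For any j of the 5 authors fixed to their own manuscript, the other 5−j can be arranged in (5−j)! ways.
By inclusion–exclusion this is Σ_{j=0}^{5} (−1)^j C(5,j)·(5−j)!.
Computing: 120 − 120 + 60 − 20 + 5 − 1 = 44.

44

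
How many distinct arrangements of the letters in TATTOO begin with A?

Fix A in the first position and arrange the remaining 5 letters.
Those 5 letters have O appearing twice and T appearing 3 times, giving (5)!/(3!·2!) = 10.

10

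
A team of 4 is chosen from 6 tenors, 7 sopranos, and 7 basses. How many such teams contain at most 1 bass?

Split by how many basses are chosen (0 through 1).
Sum: C(7,0)·C(13,4) + C(7,1)·C(13,3) = 715 + 2002 = 2717.

2717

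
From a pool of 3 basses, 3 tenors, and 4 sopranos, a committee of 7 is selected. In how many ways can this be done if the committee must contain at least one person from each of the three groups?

118

Total 7-person selections from all 10: C(10,7) = 120.
Subtract selections that omit an entire group: no basses → C(7,7) = 1; no tenors → C(7,7) = 1; no sopranos → C(6,7) = 0.
Add back selections omitting two groups (i.e. drawn from a single group): C(3,7) + C(3,7) + C(4,7) = 0.
By inclusion–exclusion: 120 − 2 + 0 = 118.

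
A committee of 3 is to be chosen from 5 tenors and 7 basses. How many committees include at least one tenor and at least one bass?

With no constraint there are C(12,3) = 220 possible selections.
Selections missing a whole group: no tenors → C(7,3) = 35; no basses → C(5,3) = 10.
Both groups omitted at once is impossible, so 220 − 45 = 175.

175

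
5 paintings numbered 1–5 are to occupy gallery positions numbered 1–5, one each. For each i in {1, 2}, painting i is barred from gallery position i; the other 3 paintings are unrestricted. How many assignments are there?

Let Aᵢ (for i ∈ {1, 2}) be the placements that put painting i in its forbidden gallery position. Any j of these fix j positions, leaving (5−j)! ways to fill the rest, and there are C(2,j) ways to pick which j.
By inclusion–exclusion, the number of valid placements is Σ_{j=0}^{2} (−1)^j C(2,j)·(5−j)!.
Computing: 120 − 48 + 6 = 78.

78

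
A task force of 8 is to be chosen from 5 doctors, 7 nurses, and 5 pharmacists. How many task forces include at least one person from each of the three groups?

23275

With no constraint there are C(17,8) = 24310 possible selections.
Selections missing a whole group: no doctors → C(12,8) = 495; no nurses → C(10,8) = 45; no pharmacists → C(12,8) = 495.
Add back selections omitting two groups (i.e. drawn from a single group): C(5,8) + C(7,8) + C(5,8) = 0.
By inclusion–exclusion: 24310 − 1035 + 0 = 23275.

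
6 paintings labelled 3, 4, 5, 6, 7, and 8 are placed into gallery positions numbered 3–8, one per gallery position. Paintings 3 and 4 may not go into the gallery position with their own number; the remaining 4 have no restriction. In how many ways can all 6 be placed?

Let Aᵢ (for i ∈ {3, 4}) be the placements that put painting i in its forbidden gallery position. Any j of these fix j positions, leaving (6−j)! ways to fill the rest, and there are C(2,j) ways to pick which j.
By inclusion–exclusion, the number of valid placements is Σ_{j=0}^{2} (−1)^j C(2,j)·(6−j)!.
Computing: 720 − 240 + 24 = 504.

504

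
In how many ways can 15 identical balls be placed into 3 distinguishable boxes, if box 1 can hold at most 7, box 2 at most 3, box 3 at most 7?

By stars and bars, unrestricted non-negative solutions to x_1+…+x_3 = 15 number C(15+2,2) = 136.
Subtract solutions that violate a single cap (substitute x_i' = x_i − (cap_i+1)): x_1 ≥ 8 gives C(9,2) = 36; x_2 ≥ 4 gives C(13,2) = 78; x_3 ≥ 8 gives C(9,2) = 36. Together 150.
Add back pairs where two caps are both exceeded: 10 + 0 + 10 = 20.
By inclusion–exclusion the count is 136 − 150 + 20 = 6.

6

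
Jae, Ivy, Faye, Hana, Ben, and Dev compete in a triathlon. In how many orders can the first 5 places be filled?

There are 6 choices for 1st place, 5 for 2nd, and so on down to 2 for position 5.
That gives 6 × 5 × 4 × 3 × 2 = 720.

720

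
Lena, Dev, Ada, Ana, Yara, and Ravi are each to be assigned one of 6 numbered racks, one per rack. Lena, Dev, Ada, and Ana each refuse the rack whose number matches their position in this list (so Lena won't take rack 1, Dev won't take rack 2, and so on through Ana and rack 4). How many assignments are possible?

362

Let Aᵢ (for 1 ≤ i ≤ 4) be the placements that put person i in their forbidden rack. Any j of these fix j positions, leaving (6−j)! ways to fill the rest, and there are C(4,j) ways to pick which j.
By inclusion–exclusion, the number of valid placements is Σ_{j=0}^{4} (−1)^j C(4,j)·(6−j)!.
Computing: 720 − 480 + 144 − 24 + 2 = 362.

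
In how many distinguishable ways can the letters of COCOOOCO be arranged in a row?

The 8 letters of COCOOOCO have repeats: C appearing 3 times and O appearing 5 times.
The number of distinct arrangements is 8!/(5!·3!) = 40320/720 = 56.

56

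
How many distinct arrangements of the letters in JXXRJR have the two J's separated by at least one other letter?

60

There are 6!/(2!·2!·2!) = 90 arrangements of JXXRJR in total.
Arrangements with the J's together: treat JJ as one letter, giving (5)!/(2!·2!) = 30.
Hence 90 − 30 = 60.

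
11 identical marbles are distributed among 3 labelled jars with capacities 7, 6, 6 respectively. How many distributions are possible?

Ignoring the caps, the number of non-negative solutions to x_1+…+x_3 = 11 is C(13,2) = 78.
Subtract solutions that violate a single cap (substitute x_i' = x_i − (cap_i+1)): x_1 ≥ 8 gives C(5,2) = 10; x_2 ≥ 7 gives C(6,2) = 15; x_3 ≥ 7 gives C(6,2) = 15. Together 40.
No two caps can be exceeded simultaneously, so the pair terms are all 0.
By inclusion–exclusion the count is 78 − 40 + 0 = 38.

38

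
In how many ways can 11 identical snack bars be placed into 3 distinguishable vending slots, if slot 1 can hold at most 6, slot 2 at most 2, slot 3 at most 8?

By stars and bars, unrestricted non-negative solutions to x_1+…+x_3 = 11 number C(11+2,2) = 78.
Subtract solutions that violate a single cap (substitute x_i' = x_i − (cap_i+1)): x_1 ≥ 7 gives C(6,2) = 15; x_2 ≥ 3 gives C(10,2) = 45; x_3 ≥ 9 gives C(4,2) = 6. Together 66.
Add back pairs where two caps are both exceeded: 3 + 0 + 0 = 3.
By inclusion–exclusion the count is 78 − 66 + 3 = 15.

15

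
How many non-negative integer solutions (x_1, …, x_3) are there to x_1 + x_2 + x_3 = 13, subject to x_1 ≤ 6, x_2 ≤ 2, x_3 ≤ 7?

Without the upper bounds there are C(15,2) = 105 ways to split 13 among 3 variables.
Subtract solutions that violate a single cap (substitute x_i' = x_i − (cap_i+1)): x_1 ≥ 7 gives C(8,2) = 28; x_2 ≥ 3 gives C(12,2) = 66; x_3 ≥ 8 gives C(7,2) = 21. Together 115.
Add back pairs where two caps are both exceeded: 10 + 0 + 6 = 16.
By inclusion–exclusion the count is 105 − 115 + 16 = 6.

6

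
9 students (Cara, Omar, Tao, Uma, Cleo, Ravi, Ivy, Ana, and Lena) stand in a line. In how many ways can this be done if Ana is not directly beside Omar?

There are 9! = 362880 arrangements in all. If Ana and Omar are adjacent, merging them into one block gives 2·(8)! = 80640 arrangements.
So 362880 − 80640 = 282240 arrangements keep them apart.

282240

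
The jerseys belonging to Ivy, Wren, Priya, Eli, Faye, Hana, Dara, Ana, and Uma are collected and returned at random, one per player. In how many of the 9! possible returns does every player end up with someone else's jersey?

133496

Let Aᵢ be the assignments in which player i gets their old jersey. We want the size of the complement of A₁∪…∪A_9.
By inclusion–exclusion this is Σ_{j=0}^{9} (−1)^j C(9,j)·(9−j)!.
Computing: 362880 − 362880 + 181440 − 60480 + 15120 − 3024 + 504 − 72 + 9 − 1 = 133496.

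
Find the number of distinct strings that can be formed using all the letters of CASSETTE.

Letter multiplicities in CASSETTE: A×1, C×1, E×2, S×2, T×2.
The number of distinct arrangements is 8!/(2!·2!·2!) = 40320/8 = 5040.

5040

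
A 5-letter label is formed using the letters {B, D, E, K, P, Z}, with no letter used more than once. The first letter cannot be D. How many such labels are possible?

The first letter has 6−1 = 5 choices (anything except D).
The remaining 4 letters are filled from the other 5 symbols without repetition: 5 × 4 × 3 × 2 = 120.
Total: 5 × 120 = 600.

600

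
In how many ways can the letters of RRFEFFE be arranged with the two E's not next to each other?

150

There are 7!/(3!·2!·2!) = 210 arrangements of RRFEFFE in total.
Arrangements with the E's together: treat EE as one letter, giving (6)!/(3!·2!) = 60.
Hence 210 − 60 = 150.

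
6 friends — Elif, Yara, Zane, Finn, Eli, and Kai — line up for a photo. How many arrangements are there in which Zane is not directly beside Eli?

480

There are 6! = 720 arrangements in all. If Zane and Eli are adjacent, merging them into one block gives 2·(5)! = 240 arrangements.
Complementary counting: 720 − 240 = 480.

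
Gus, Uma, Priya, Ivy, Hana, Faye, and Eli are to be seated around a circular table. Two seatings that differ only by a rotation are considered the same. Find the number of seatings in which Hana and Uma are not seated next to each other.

All circular seatings of 7 people number (6)! = 720.
Those with Hana next to Uma: fuse the pair into one unit and seat 6 units around a circle — 2·(5)! = 240.
Subtracting, 720 − 240 = 480.

480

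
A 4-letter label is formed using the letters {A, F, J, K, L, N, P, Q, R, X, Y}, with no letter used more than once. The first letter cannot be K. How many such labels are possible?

The first letter has 11−1 = 10 choices (anything except K).
The remaining 3 letters are filled from the other 10 symbols without repetition: 10 × 9 × 8 = 720.
Total: 10 × 720 = 7200.

7200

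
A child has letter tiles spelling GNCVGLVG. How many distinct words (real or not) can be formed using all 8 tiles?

Letter multiplicities in GNCVGLVG: C×1, G×3, L×1, N×1, V×2.
Dividing 8! = 40320 by 3!·2! = 12 for the repeated letters gives 3360.

3360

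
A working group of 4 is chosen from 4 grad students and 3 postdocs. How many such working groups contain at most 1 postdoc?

13

Split by how many postdocs are chosen (0 through 1).
Sum: C(3,0)·C(4,4) + C(3,1)·C(4,3) = 1 + 12 = 13.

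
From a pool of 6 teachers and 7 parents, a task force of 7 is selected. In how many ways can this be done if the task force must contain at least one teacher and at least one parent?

Total 7-person selections from all 13: C(13,7) = 1716.
Subtract selections that omit an entire group: no teachers → C(7,7) = 1; no parents → C(6,7) = 0.
Both groups omitted at once is impossible, so 1716 − 1 = 1715.

1715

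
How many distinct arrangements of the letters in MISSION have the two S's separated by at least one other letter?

There are 7!/(2!·2!) = 1260 arrangements of MISSION in total.
If the two S's are adjacent, glue them into one block, leaving 6 items to arrange: (6)!/(2!) = 360 ways.
Hence 1260 − 360 = 900.

900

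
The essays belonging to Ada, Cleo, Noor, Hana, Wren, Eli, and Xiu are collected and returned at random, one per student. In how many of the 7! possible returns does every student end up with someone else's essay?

Let Aᵢ be the assignments in which student i gets their own essay. We want the size of the complement of A₁∪…∪A_7.
By inclusion–exclusion this is Σ_{j=0}^{7} (−1)^j C(7,j)·(7−j)!.
Computing: 5040 − 5040 + 2520 − 840 + 210 − 42 + 7 − 1 = 1854.

1854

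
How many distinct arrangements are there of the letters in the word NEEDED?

60

Letter multiplicities in NEEDED: D×2, E×3, N×1.
The number of distinct arrangements is 6!/(3!·2!) = 720/12 = 60.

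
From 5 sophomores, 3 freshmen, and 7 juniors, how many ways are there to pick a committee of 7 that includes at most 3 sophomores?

Split by how many sophomores are chosen (0 through 3).
Sum: C(5,0)·C(10,7) + C(5,1)·C(10,6) + C(5,2)·C(10,5) + C(5,3)·C(10,4) = 120 + 1050 + 2520 + 2100 = 5790.

5790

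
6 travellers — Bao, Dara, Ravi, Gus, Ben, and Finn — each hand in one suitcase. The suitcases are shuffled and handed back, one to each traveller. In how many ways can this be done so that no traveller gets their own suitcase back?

Let Aᵢ be the assignments in which traveller i gets their own suitcase. We want the size of the complement of A₁∪…∪A_6.
By inclusion–exclusion this is Σ_{j=0}^{6} (−1)^j C(6,j)·(6−j)!.
Computing: 720 − 720 + 360 − 120 + 30 − 6 + 1 = 265.

265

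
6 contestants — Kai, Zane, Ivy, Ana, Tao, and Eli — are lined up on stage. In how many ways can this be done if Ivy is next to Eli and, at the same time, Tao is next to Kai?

Treat {Ivy,Eli} as one block (2 orders) and {Tao,Kai} as another (2 orders).
That leaves 4 units to arrange: 2 × 2 × 4! = 4 × 24 = 96.

96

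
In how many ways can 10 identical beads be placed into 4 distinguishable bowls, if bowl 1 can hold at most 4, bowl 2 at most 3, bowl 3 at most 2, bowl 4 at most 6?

Ignoring the caps, the number of non-negative solutions to x_1+…+x_4 = 10 is C(13,3) = 286.
Subtract solutions that violate a single cap (substitute x_i' = x_i − (cap_i+1)): x_1 ≥ 5 gives C(8,3) = 56; x_2 ≥ 4 gives C(9,3) = 84; x_3 ≥ 3 gives C(10,3) = 120; x_4 ≥ 7 gives C(6,3) = 20. Together 280.
Add back pairs where two caps are both exceeded: 4 + 10 + 0 + 20 + 0 + 1 = 35.
By inclusion–exclusion the count is 286 − 280 + 35 = 41.

41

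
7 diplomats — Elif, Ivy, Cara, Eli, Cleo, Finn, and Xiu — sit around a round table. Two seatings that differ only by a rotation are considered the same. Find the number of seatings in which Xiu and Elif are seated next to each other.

240

Treat {Xiu, Elif} as one unit (2 internal orders) and seat the resulting 6 units around the table: (5)! circular arrangements.
So 2 × (5)! = 2 × 120 = 240.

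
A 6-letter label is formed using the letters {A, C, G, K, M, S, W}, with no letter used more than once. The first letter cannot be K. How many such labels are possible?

The first letter has 7−1 = 6 choices (anything except K).
The remaining 5 letters are filled from the other 6 symbols without repetition: 6 × 5 × 4 × 3 × 2 = 720.
Total: 6 × 720 = 4320.

4320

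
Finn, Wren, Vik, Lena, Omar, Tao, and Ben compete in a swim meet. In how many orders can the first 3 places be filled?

This is an ordered selection of 3 from 7: P(7,3).
That gives 7 × 6 × 5 = 210.

210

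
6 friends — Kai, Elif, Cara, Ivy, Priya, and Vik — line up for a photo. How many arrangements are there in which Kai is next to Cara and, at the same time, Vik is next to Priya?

96

Treat {Kai,Cara} as one block (2 orders) and {Vik,Priya} as another (2 orders).
That leaves 4 units to arrange: 2 × 2 × 4! = 4 × 24 = 96.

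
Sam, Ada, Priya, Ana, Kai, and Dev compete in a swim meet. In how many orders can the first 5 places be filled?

720

This is an ordered selection of 5 from 6: P(6,5).
That gives 6 × 5 × 4 × 3 × 2 = 720.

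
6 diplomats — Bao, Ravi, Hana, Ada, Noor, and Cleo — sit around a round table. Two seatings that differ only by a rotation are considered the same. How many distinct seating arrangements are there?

120

Seat Bao anywhere (absorbing the rotational symmetry), then permute the other 5: (5)! = 120.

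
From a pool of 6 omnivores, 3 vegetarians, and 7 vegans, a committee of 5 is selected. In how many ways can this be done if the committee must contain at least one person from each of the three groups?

2730

Total 5-person selections from all 16: C(16,5) = 4368.
Selections missing a whole group: no omnivores → C(10,5) = 252; no vegetarians → C(13,5) = 1287; no vegans → C(9,5) = 126.
Add back selections omitting two groups (i.e. drawn from a single group): C(6,5) + C(3,5) + C(7,5) = 27.
By inclusion–exclusion: 4368 − 1665 + 27 = 2730.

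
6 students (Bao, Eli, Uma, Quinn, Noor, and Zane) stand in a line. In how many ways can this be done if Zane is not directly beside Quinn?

480

There are 6! = 720 arrangements in all. If Zane and Quinn are adjacent, merging them into one block gives 2·(5)! = 240 arrangements.
So 720 − 240 = 480 arrangements keep them apart.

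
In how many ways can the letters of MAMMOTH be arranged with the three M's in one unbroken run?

120

Treat the 3 copies of M as a single block. The multiset to arrange is then {MMM, A, H, O, T}, 5 items in all.
All 5 items are distinct, so there are (5)! = 120 arrangements.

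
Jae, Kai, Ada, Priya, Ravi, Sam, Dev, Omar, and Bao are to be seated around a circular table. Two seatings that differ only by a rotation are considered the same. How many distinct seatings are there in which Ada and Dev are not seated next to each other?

All circular seatings of 9 people number (8)! = 40320.
Seatings with Ada beside Dev: treat them as a block with 2 internal orders, giving 2 × (7)! = 10080.
Subtracting, 40320 − 10080 = 30240.

30240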